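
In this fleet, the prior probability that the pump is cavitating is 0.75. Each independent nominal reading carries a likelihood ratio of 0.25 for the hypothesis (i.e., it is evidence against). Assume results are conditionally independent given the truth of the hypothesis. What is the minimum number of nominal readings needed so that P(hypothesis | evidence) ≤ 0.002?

Prior odds = 0.75/0.25 = 3.
Likelihood ratio per nominal reading = 0.25.
Target posterior odds = 0.002/0.998 = 1/499.
Need 3 × 0.25ⁿ ≤ 1/499, i.e. 0.25ⁿ ≤ 1/1497.
0.25⁵ = 1/1024 is still above 1/1497 but 0.25⁶ = 1/4096 is at or below it, so n = 6.

6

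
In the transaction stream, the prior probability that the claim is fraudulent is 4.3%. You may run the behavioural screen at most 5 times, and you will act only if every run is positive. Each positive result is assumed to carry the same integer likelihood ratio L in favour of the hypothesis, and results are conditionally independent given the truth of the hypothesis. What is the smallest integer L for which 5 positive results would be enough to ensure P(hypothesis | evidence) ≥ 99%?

Prior odds = 0.043/0.957 = 43/957.
Target odds = 0.99/0.01 = 99.
Need L⁵ ≥ 99 ÷ (43/957) = 94743/43.
4⁵ = 1024 < 94743/43 ≤ 3125 = 5⁵, so L = 5.

5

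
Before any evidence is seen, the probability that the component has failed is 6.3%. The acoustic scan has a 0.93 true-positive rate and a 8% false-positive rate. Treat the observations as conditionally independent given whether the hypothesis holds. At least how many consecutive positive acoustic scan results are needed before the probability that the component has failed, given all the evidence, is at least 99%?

3

Prior odds = 0.063/0.937 = 63/937.
Likelihood ratio of a positive result = 0.93/0.08 = 11.625.
Target odds: 0.99 ÷ 0.01 = 99.
Require 11.625ⁿ ≥ 99 ÷ (63/937) = 10307/7.
11.625² = 135.140625 falls short of 10307/7 but 11.625³ = 804357/512 reaches it, so n = 3.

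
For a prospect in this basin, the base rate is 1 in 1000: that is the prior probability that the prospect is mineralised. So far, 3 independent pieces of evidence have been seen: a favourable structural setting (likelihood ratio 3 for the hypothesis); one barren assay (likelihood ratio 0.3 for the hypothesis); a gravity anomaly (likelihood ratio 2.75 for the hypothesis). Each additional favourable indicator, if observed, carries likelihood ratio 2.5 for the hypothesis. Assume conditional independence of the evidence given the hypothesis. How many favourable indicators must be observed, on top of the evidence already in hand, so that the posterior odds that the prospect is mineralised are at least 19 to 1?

10

Prior odds = 0.001/0.999 = 1/999.
Combined Bayes factor of the evidence already in hand = 3 × 0.3 × 2.75 = 2.475.
Odds after that evidence = (1/999) × 2.475 = 11/4440.
Target odds = 19.
Need 2.5ⁿ ≥ 19 ÷ (11/4440) = 84360/11.
2.5⁹ = 1953125/512 falls short of 84360/11 but 2.5¹⁰ = 9765625/1024 reaches it, so n = 10.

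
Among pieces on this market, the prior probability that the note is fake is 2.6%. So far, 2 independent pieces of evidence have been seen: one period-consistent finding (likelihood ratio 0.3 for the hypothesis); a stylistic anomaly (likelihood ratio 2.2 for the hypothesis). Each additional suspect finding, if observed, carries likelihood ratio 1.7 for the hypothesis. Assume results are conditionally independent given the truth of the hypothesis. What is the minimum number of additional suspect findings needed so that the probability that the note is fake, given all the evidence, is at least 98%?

Prior odds = 0.026/0.974 = 13/487.
Combined Bayes factor of the evidence already in hand = 0.3 × 2.2 = 0.66.
Odds after that evidence = (13/487) × 0.66 = 429/24350.
Target odds = 0.98/0.02 = 49.
Need 1.7ⁿ ≥ 49 ÷ (429/24350) = 1193150/429.
1.7¹⁴ ≈1683.78 falls short of 1193150/429 but 1.7¹⁵ ≈2862.42 reaches it, so n = 15.

15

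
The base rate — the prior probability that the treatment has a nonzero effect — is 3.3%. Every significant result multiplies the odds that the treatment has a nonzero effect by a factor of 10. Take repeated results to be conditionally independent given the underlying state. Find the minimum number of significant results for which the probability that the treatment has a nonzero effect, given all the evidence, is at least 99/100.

4

Prior odds = 0.033/0.967 = 33/967.
Likelihood ratio per significant result = 10.
Target posterior odds = 0.99/0.01 = 99.
Require 10ⁿ ≥ 99 ÷ (33/967) = 2901.
10³ = 1000 falls short of 2901 but 10⁴ = 10000 reaches it, so n = 4.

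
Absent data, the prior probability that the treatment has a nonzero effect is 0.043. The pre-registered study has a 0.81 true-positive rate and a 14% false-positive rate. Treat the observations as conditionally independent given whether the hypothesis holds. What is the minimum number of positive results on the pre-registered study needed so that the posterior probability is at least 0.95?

Prior odds: 0.043 ÷ 0.957 = 43/957.
Likelihood ratio of a positive result = 0.81/0.14 = 81/14.
Target odds: 0.95 ÷ 0.05 = 19.
Require (81/14)ⁿ ≥ 19 ÷ (43/957) = 18183/43.
(81/14)³ = 531441/2744 falls short of 18183/43 but (81/14)⁴ = 43046721/38416 reaches it, so n = 4.

4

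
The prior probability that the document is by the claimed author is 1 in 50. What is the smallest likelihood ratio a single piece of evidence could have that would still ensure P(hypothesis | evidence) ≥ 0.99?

4851

Prior odds = 0.02/0.98 = 1/49.
Target odds = 0.99/0.01 = 99.
Required Bayes factor = 99 ÷ (1/49) = 4851.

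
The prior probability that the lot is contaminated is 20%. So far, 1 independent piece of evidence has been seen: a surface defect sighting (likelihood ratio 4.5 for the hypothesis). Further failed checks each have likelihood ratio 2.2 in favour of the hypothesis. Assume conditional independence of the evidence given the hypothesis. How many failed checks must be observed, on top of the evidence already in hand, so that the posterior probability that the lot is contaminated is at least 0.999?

9

Prior odds = 0.2/0.8 = 0.25.
Bayes factor of the evidence already in hand = 4.5.
Odds after that evidence = 0.25 × 4.5 = 1.125.
Target odds = 0.999/0.001 = 999.
Need 2.2ⁿ ≥ 999 ÷ 1.125 = 888.
2.2⁸ = 214358881/390625 falls short of 888 but 2.2⁹ ≈1207.27 reaches it, so n = 9.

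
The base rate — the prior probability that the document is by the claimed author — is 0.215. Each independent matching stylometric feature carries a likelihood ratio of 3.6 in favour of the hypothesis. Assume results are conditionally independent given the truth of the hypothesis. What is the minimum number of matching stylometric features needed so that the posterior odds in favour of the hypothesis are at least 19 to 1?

Prior odds: 0.215 ÷ 0.785 = 43/157.
Likelihood ratio per matching stylometric feature = 3.6.
Target odds = 19.
Need (43/157) × 3.6ⁿ ≥ 19, i.e. 3.6ⁿ ≥ 2983/43.
3.6³ = 46.656 falls short of 2983/43 but 3.6⁴ = 167.9616 reaches it, so n = 4.

4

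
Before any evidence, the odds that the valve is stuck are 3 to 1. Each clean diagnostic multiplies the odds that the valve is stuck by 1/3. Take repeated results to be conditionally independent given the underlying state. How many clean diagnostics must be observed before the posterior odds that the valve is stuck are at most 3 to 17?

3

Prior odds = 3.
Likelihood ratio per clean diagnostic = 1/3.
Target odds = 3/17.
Require (1/3)ⁿ ≤ 3/17 ÷ 3 = 1/17.
(1/3)² = 1/9 is still above 1/17 but (1/3)³ = 1/27 is at or below it, so n = 3.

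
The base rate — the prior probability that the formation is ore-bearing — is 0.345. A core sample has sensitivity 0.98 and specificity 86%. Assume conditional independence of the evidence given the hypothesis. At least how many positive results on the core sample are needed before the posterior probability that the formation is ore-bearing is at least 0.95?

Prior odds: 0.345 ÷ 0.655 = 69/131.
False-positive rate = 1 − 0.86 = 0.14; likelihood ratio of a positive = 0.98/0.14 = 7.
Target odds: 0.95 ÷ 0.05 = 19.
Require 7ⁿ ≥ 19 ÷ (69/131) = 2489/69.
7¹ = 7 falls short of 2489/69 but 7² = 49 reaches it, so n = 2.

2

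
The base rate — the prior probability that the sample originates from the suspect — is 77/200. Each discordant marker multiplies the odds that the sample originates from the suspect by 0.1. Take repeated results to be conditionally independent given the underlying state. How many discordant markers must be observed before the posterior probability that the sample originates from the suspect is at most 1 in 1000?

Prior odds = 0.385/0.615 = 77/123.
Likelihood ratio per discordant marker = 0.1.
Target posterior odds = 0.001/0.999 = 1/999.
Need (77/123) × 0.1ⁿ ≤ 1/999, i.e. 0.1ⁿ ≤ 41/25641.
0.1² = 0.01 is still above 41/25641 but 0.1³ = 0.001 is at or below it, so n = 3.

3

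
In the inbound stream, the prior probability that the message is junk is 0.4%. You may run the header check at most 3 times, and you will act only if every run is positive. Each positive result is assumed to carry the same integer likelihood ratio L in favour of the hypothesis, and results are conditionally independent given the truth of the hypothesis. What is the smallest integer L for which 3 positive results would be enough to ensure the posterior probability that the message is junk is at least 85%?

Prior odds = 0.004/0.996 = 1/249.
Target odds = 0.85/0.15 = 17/3.
Need L³ ≥ 17/3 ÷ (1/249) = 1411.
11³ = 1331 < 1411 ≤ 1728 = 12³, so L = 12.

12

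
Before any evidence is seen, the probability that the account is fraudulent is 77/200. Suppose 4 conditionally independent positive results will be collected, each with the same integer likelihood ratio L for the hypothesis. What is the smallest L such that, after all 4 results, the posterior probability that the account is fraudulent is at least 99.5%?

5

Prior odds = 0.385/0.615 = 77/123.
Target odds = 0.995/0.005 = 199.
Need L⁴ ≥ 199 ÷ (77/123) = 24477/77.
4⁴ = 256 < 24477/77 ≤ 625 = 5⁴, so L = 5.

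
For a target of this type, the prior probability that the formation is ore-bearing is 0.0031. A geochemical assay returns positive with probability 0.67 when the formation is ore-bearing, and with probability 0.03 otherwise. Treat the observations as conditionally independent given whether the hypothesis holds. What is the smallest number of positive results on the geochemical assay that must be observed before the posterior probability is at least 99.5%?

4

Prior odds: 0.0031 ÷ 0.9969 = 31/9969.
Likelihood ratio of a positive result = 0.67/0.03 = 67/3.
Target posterior odds = 0.995/0.005 = 199.
Require (67/3)ⁿ ≥ 199 ÷ (31/9969) = 1983831/31.
(67/3)³ = 300763/27 falls short of 1983831/31 but (67/3)⁴ = 20151121/81 reaches it, so n = 4.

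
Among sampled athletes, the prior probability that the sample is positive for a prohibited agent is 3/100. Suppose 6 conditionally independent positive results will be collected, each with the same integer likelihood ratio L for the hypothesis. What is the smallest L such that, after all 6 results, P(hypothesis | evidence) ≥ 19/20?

Prior odds = 0.03/0.97 = 3/97.
Target odds = 0.95/0.05 = 19.
Need L⁶ ≥ 19 ÷ (3/97) = 1843/3.
2⁶ = 64 < 1843/3 ≤ 729 = 3⁶, so L = 3.

3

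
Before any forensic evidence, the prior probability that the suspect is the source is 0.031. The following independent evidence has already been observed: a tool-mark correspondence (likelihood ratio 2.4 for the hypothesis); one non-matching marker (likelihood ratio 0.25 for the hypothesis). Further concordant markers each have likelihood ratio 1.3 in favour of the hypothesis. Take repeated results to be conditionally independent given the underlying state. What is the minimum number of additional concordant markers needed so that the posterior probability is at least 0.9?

Prior odds = 0.031/0.969 = 31/969.
Combined Bayes factor of the evidence already in hand = 2.4 × 0.25 = 0.6.
Odds after that evidence = (31/969) × 0.6 = 31/1615.
Target odds = 0.9/0.1 = 9.
Need 1.3ⁿ ≥ 9 ÷ (31/1615) = 14535/31.
1.3²³ ≈417.539 falls short of 14535/31 but 1.3²⁴ ≈542.801 reaches it, so n = 24.

24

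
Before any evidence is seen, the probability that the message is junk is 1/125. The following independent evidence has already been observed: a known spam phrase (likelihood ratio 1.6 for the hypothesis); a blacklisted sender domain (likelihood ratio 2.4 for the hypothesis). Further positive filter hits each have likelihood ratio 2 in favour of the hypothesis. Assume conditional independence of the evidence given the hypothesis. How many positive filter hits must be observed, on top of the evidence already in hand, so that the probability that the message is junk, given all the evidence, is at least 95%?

Prior odds = 0.008/0.992 = 1/124.
Combined Bayes factor of the evidence already in hand = 1.6 × 2.4 = 3.84.
Odds after that evidence = (1/124) × 3.84 = 24/775.
Target odds = 0.95/0.05 = 19.
Need 2ⁿ ≥ 19 ÷ (24/775) = 14725/24.
2⁹ = 512 falls short of 14725/24 but 2¹⁰ = 1024 reaches it, so n = 10.

10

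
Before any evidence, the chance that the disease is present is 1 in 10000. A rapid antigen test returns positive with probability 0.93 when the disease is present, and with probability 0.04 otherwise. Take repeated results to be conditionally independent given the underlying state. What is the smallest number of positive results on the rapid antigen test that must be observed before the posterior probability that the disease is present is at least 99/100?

Prior odds = 0.0001/0.9999 = 1/9999.
Likelihood ratio of a positive result = 0.93/0.04 = 23.25.
Target odds: 0.99 ÷ 0.01 = 99.
Require 23.25ⁿ ≥ 99 ÷ (1/9999) = 989901.
23.25⁴ = 74805201/256 falls short of 989901 but 23.25⁵ ≈6.79383e+06 reaches it, so n = 5.

5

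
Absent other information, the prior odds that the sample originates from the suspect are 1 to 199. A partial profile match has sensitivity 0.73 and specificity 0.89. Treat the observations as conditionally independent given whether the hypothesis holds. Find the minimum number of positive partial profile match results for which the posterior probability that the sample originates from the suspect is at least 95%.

5

Prior odds = 1/199.
False-positive rate = 1 − 0.89 = 0.11; likelihood ratio of a positive = 0.73/0.11 = 73/11.
Target odds: 0.95 ÷ 0.05 = 19.
Require (73/11)ⁿ ≥ 19 ÷ (1/199) = 3781.
(73/11)⁴ = 28398241/14641 falls short of 3781 but (73/11)⁵ ≈12872.1 reaches it, so n = 5.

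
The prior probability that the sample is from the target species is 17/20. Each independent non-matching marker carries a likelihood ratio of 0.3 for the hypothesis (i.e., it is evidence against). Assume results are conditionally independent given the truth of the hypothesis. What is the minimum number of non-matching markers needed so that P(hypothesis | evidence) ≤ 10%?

4

Prior odds: 0.85 ÷ 0.15 = 17/3.
Likelihood ratio per non-matching marker = 0.3.
Target odds: 0.1 ÷ 0.9 = 1/9.
Need (17/3) × 0.3ⁿ ≤ 1/9, i.e. 0.3ⁿ ≤ 1/51.
0.3³ = 0.027 is still above 1/51 but 0.3⁴ = 0.0081 is at or below it, so n = 4.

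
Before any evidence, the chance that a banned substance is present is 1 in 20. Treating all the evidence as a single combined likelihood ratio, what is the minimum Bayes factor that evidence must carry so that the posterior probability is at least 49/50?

931

Prior odds = 0.05/0.95 = 1/19.
Target odds = 0.98/0.02 = 49.
Required Bayes factor = 49 ÷ (1/19) = 931.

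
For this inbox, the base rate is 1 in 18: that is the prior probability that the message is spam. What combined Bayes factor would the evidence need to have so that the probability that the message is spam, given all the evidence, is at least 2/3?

34

Prior odds = (1/18)/(17/18) = 1/17.
Target odds = (2/3)/(1/3) = 2.
Required Bayes factor = 2 ÷ (1/17) = 34.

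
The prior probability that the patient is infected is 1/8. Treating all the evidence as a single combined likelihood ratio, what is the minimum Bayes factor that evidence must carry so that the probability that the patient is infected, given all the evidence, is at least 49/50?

Prior odds = 0.125/0.875 = 1/7.
Target odds = 0.98/0.02 = 49.
Required Bayes factor = 49 ÷ (1/7) = 343.

343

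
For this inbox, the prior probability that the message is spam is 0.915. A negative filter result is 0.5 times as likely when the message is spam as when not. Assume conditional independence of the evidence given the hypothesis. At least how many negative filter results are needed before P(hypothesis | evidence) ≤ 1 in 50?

Prior odds = 0.915/0.085 = 183/17.
Likelihood ratio per negative filter result = 0.5.
Target posterior odds = 0.02/0.98 = 1/49.
Need (183/17) × 0.5ⁿ ≤ 1/49, i.e. 0.5ⁿ ≤ 17/8967.
0.5⁹ = 0.001953125 is still above 17/8967 but 0.5¹⁰ = 1/1024 is at or below it, so n = 10.

10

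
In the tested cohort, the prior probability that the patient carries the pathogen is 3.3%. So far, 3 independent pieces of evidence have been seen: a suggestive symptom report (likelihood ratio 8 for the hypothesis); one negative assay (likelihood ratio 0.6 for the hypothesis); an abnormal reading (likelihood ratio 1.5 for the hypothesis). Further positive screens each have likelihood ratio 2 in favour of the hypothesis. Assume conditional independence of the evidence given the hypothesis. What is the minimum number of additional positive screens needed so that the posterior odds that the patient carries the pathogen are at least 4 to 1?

5

Prior odds = 0.033/0.967 = 33/967.
Combined Bayes factor of the evidence already in hand = 8 × 0.6 × 1.5 = 7.2.
Odds after that evidence = (33/967) × 7.2 = 1188/4835.
Target odds = 4.
Need 2ⁿ ≥ 4 ÷ (1188/4835) = 4835/297.
2⁴ = 16 falls short of 4835/297 but 2⁵ = 32 reaches it, so n = 5.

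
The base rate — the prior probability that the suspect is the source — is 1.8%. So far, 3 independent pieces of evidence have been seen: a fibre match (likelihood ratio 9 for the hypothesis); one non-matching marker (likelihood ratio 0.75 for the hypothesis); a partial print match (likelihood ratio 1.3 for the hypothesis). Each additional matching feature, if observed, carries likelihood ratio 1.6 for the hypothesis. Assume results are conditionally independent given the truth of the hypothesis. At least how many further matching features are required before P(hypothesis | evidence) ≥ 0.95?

11

Prior odds = 0.018/0.982 = 9/491.
Combined Bayes factor of the evidence already in hand = 9 × 0.75 × 1.3 = 8.775.
Odds after that evidence = (9/491) × 8.775 = 3159/19640.
Target odds = 0.95/0.05 = 19.
Need 1.6ⁿ ≥ 19 ÷ (3159/19640) = 373160/3159.
1.6¹⁰ ≈109.951 falls short of 373160/3159 but 1.6¹¹ ≈175.922 reaches it, so n = 11.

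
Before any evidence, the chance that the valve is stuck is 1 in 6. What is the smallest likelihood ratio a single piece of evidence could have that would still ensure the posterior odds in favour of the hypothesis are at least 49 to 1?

245

Prior odds = (1/6)/(5/6) = 0.2.
Target odds = 49.
Required Bayes factor = 49 ÷ 0.2 = 245.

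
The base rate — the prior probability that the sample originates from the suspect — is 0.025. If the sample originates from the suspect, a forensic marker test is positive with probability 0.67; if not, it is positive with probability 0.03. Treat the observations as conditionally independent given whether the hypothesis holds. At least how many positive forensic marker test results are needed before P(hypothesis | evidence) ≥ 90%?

2

Prior odds: 0.025 ÷ 0.975 = 1/39.
Likelihood ratio of a positive = 0.67/0.03 = 67/3.
Target posterior odds = 0.9/0.1 = 9.
Require (67/3)ⁿ ≥ 9 ÷ (1/39) = 351.
(67/3)¹ = 67/3 falls short of 351 but (67/3)² = 4489/9 reaches it, so n = 2.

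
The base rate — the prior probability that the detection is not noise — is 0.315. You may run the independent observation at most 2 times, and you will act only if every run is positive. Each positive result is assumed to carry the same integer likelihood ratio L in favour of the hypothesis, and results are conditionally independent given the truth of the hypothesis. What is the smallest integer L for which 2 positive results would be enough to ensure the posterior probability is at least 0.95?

Prior odds = 0.315/0.685 = 63/137.
Target odds = 0.95/0.05 = 19.
Need L² ≥ 19 ÷ (63/137) = 2603/63.
6² = 36 < 2603/63 ≤ 49 = 7², so L = 7.

7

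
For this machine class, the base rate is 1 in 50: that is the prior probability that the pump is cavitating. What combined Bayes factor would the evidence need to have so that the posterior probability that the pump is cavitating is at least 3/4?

Prior odds = 0.02/0.98 = 1/49.
Target odds = 0.75/0.25 = 3.
Required Bayes factor = 3 ÷ (1/49) = 147.

147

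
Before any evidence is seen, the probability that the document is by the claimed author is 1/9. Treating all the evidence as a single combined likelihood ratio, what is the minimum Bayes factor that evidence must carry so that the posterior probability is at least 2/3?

16

Prior odds = (1/9)/(8/9) = 0.125.
Target odds = (2/3)/(1/3) = 2.
Required Bayes factor = 2 ÷ 0.125 = 16.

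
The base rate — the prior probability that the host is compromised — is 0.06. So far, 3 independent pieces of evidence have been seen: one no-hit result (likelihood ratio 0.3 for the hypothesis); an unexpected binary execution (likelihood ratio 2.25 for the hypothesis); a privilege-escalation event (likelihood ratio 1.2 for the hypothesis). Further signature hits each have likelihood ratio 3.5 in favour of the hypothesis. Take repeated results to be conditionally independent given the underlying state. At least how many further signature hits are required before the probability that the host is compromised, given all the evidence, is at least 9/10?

Prior odds = 0.06/0.94 = 3/47.
Combined Bayes factor of the evidence already in hand = 0.3 × 2.25 × 1.2 = 0.81.
Odds after that evidence = (3/47) × 0.81 = 243/4700.
Target odds = 0.9/0.1 = 9.
Need 3.5ⁿ ≥ 9 ÷ (243/4700) = 4700/27.
3.5⁴ = 150.0625 falls short of 4700/27 but 3.5⁵ = 525.21875 reaches it, so n = 5.

5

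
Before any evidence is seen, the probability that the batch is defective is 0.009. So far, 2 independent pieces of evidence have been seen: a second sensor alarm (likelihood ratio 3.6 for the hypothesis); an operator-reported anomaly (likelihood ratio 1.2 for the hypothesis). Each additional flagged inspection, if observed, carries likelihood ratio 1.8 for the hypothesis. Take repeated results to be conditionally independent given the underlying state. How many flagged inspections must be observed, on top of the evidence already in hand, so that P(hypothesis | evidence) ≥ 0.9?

Prior odds = 0.009/0.991 = 9/991.
Combined Bayes factor of the evidence already in hand = 3.6 × 1.2 = 4.32.
Odds after that evidence = (9/991) × 4.32 = 972/24775.
Target odds = 0.9/0.1 = 9.
Need 1.8ⁿ ≥ 9 ÷ (972/24775) = 24775/108.
1.8⁹ = 387420489/1953125 falls short of 24775/108 but 1.8¹⁰ ≈357.047 reaches it, so n = 10.

10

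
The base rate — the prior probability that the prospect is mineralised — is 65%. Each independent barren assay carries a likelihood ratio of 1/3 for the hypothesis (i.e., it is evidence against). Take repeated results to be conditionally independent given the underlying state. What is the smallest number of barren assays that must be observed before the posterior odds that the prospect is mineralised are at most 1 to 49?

Prior odds: 0.65 ÷ 0.35 = 13/7.
Likelihood ratio per barren assay = 1/3.
Target odds = 1/49.
Need (13/7) × (1/3)ⁿ ≤ 1/49, i.e. (1/3)ⁿ ≤ 1/91.
(1/3)⁴ = 1/81 is still above 1/91 but (1/3)⁵ = 1/243 is at or below it, so n = 5.

5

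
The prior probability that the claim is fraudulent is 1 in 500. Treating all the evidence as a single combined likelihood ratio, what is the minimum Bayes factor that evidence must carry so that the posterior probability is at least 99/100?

Prior odds = 0.002/0.998 = 1/499.
Target odds = 0.99/0.01 = 99.
Required Bayes factor = 99 ÷ (1/499) = 49401.

49401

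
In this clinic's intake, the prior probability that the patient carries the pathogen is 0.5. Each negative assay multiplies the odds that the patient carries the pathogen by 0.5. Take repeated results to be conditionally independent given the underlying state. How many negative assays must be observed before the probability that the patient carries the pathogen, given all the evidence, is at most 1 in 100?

7

Prior odds = 0.5/0.5 = 1.
Likelihood ratio per negative assay = 0.5.
Target posterior odds = 0.01/0.99 = 1/99.
Need 1 × 0.5ⁿ ≤ 1/99, i.e. 0.5ⁿ ≤ 1/99.
0.5⁶ = 0.015625 is still above 1/99 but 0.5⁷ = 0.0078125 is at or below it, so n = 7.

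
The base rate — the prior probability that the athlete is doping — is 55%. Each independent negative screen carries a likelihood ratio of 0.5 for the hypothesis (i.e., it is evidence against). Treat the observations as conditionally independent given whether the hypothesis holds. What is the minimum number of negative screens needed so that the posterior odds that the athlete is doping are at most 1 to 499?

Prior odds: 0.55 ÷ 0.45 = 11/9.
Likelihood ratio per negative screen = 0.5.
Target odds = 1/499.
Require 0.5ⁿ ≤ 1/499 ÷ (11/9) = 9/5489.
0.5⁹ = 0.001953125 is still above 9/5489 but 0.5¹⁰ = 1/1024 is at or below it, so n = 10.

10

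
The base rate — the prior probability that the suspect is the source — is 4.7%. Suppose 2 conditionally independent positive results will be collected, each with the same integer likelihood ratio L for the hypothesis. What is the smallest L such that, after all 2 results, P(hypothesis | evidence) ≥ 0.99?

45

Prior odds = 0.047/0.953 = 47/953.
Target odds = 0.99/0.01 = 99.
Need L² ≥ 99 ÷ (47/953) = 94347/47.
44² = 1936 < 94347/47 ≤ 2025 = 45², so L = 45.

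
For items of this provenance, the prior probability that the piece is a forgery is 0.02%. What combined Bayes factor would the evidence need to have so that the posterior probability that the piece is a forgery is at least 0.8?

Prior odds = 0.0002/0.9998 = 1/4999.
Target odds = 0.8/0.2 = 4.
Required Bayes factor = 4 ÷ (1/4999) = 19996.

19996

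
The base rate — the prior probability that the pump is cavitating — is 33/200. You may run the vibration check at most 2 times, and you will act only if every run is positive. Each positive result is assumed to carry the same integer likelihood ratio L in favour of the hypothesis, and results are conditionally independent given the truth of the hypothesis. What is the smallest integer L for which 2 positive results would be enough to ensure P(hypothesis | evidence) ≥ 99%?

23

Prior odds = 0.165/0.835 = 33/167.
Target odds = 0.99/0.01 = 99.
Need L² ≥ 99 ÷ (33/167) = 501.
22² = 484 < 501 ≤ 529 = 23², so L = 23.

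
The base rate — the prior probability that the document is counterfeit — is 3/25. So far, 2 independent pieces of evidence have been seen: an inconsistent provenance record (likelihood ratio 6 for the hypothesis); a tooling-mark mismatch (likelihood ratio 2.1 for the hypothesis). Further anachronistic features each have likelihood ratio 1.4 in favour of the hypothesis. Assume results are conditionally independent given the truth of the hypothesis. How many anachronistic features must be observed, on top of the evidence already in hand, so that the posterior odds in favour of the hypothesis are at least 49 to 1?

Prior odds = 0.12/0.88 = 3/22.
Combined Bayes factor of the evidence already in hand = 6 × 2.1 = 12.6.
Odds after that evidence = (3/22) × 12.6 = 189/110.
Target odds = 49.
Need 1.4ⁿ ≥ 49 ÷ (189/110) = 770/27.
1.4⁹ = 40353607/1953125 falls short of 770/27 but 1.4¹⁰ = 282475249/9765625 reaches it, so n = 10.

10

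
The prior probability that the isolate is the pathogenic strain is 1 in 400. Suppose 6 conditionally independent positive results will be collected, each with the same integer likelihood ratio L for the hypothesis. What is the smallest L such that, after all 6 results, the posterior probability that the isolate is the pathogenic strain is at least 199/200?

7

Prior odds = 0.0025/0.9975 = 1/399.
Target odds = 0.995/0.005 = 199.
Need L⁶ ≥ 199 ÷ (1/399) = 79401.
6⁶ = 46656 < 79401 ≤ 117649 = 7⁶, so L = 7.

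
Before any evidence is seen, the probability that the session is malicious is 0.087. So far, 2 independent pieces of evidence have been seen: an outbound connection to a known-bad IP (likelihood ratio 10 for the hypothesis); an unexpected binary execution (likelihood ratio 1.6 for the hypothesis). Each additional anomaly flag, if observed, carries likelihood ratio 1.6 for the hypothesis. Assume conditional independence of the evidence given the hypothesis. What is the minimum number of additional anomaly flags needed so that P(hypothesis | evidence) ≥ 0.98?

Prior odds = 0.087/0.913 = 87/913.
Combined Bayes factor of the evidence already in hand = 10 × 1.6 = 16.
Odds after that evidence = (87/913) × 16 = 1392/913.
Target odds = 0.98/0.02 = 49.
Need 1.6ⁿ ≥ 49 ÷ (1392/913) = 44737/1392.
1.6⁷ = 2097152/78125 falls short of 44737/1392 but 1.6⁸ = 16777216/390625 reaches it, so n = 8.

8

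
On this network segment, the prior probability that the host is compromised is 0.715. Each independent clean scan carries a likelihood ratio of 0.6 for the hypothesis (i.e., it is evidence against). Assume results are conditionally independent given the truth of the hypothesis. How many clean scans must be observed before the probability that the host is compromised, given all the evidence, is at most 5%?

Prior odds = 0.715/0.285 = 143/57.
Likelihood ratio per clean scan = 0.6.
Target posterior odds = 0.05/0.95 = 1/19.
Need (143/57) × 0.6ⁿ ≤ 1/19, i.e. 0.6ⁿ ≤ 3/143.
0.6⁷ = 2187/78125 is still above 3/143 but 0.6⁸ = 6561/390625 is at or below it, so n = 8.

8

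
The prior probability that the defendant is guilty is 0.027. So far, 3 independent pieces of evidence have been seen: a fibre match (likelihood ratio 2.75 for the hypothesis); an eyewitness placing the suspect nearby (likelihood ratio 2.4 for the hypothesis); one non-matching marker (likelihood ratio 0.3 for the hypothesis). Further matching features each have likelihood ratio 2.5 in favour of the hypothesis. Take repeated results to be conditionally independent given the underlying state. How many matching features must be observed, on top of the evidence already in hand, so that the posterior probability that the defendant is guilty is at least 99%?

Prior odds = 0.027/0.973 = 27/973.
Combined Bayes factor of the evidence already in hand = 2.75 × 2.4 × 0.3 = 1.98.
Odds after that evidence = (27/973) × 1.98 = 2673/48650.
Target odds = 0.99/0.01 = 99.
Need 2.5ⁿ ≥ 99 ÷ (2673/48650) = 48650/27.
2.5⁸ = 390625/256 falls short of 48650/27 but 2.5⁹ = 1953125/512 reaches it, so n = 9.

9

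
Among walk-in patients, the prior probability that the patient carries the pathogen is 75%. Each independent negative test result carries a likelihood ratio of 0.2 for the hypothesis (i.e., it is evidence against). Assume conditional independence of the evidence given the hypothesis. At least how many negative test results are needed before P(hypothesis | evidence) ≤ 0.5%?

4

Prior odds: 0.75 ÷ 0.25 = 3.
Likelihood ratio per negative test result = 0.2.
Target posterior odds = 0.005/0.995 = 1/199.
Require 0.2ⁿ ≤ 1/199 ÷ 3 = 1/597.
0.2³ = 0.008 is still above 1/597 but 0.2⁴ = 0.0016 is at or below it, so n = 4.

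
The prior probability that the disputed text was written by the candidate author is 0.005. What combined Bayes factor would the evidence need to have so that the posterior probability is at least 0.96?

Prior odds = 0.005/0.995 = 1/199.
Target odds = 0.96/0.04 = 24.
Required Bayes factor = 24 ÷ (1/199) = 4776.

4776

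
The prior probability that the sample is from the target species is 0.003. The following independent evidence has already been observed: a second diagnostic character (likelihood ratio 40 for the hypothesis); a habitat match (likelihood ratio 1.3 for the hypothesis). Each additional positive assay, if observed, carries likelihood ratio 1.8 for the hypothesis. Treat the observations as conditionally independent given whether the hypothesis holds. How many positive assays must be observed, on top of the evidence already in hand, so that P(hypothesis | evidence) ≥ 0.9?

Prior odds = 0.003/0.997 = 3/997.
Combined Bayes factor of the evidence already in hand = 40 × 1.3 = 52.
Odds after that evidence = (3/997) × 52 = 156/997.
Target odds = 0.9/0.1 = 9.
Need 1.8ⁿ ≥ 9 ÷ (156/997) = 2991/52.
1.8⁶ = 531441/15625 falls short of 2991/52 but 1.8⁷ = 4782969/78125 reaches it, so n = 7.

7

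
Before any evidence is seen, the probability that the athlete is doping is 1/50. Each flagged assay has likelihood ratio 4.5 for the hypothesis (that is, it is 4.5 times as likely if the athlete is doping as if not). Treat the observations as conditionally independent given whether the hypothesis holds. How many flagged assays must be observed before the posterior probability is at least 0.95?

Prior odds: 0.02 ÷ 0.98 = 1/49.
Likelihood ratio per flagged assay = 4.5.
Target posterior odds = 0.95/0.05 = 19.
Need (1/49) × 4.5ⁿ ≥ 19, i.e. 4.5ⁿ ≥ 931.
4.5⁴ = 410.0625 falls short of 931 but 4.5⁵ = 1845.28125 reaches it, so n = 5.

5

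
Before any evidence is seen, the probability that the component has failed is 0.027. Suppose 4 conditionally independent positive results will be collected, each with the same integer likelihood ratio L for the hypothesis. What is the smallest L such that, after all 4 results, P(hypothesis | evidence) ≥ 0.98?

Prior odds = 0.027/0.973 = 27/973.
Target odds = 0.98/0.02 = 49.
Need L⁴ ≥ 49 ÷ (27/973) = 47677/27.
6⁴ = 1296 < 47677/27 ≤ 2401 = 7⁴, so L = 7.

7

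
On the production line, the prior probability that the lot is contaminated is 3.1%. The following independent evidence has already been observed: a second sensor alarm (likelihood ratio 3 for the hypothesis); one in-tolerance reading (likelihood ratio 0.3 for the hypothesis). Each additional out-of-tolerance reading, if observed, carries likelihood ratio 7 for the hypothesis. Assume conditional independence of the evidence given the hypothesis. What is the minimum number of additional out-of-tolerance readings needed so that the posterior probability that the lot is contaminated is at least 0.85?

3

Prior odds = 0.031/0.969 = 31/969.
Combined Bayes factor of the evidence already in hand = 3 × 0.3 = 0.9.
Odds after that evidence = (31/969) × 0.9 = 93/3230.
Target odds = 0.85/0.15 = 17/3.
Need 7ⁿ ≥ 17/3 ÷ (93/3230) = 54910/279.
7² = 49 falls short of 54910/279 but 7³ = 343 reaches it, so n = 3.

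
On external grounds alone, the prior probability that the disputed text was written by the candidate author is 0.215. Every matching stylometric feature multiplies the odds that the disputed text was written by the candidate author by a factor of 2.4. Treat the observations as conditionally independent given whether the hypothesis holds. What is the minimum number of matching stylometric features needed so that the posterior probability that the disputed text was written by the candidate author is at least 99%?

7

Prior odds = 0.215/0.785 = 43/157.
Likelihood ratio per matching stylometric feature = 2.4.
Target posterior odds = 0.99/0.01 = 99.
Require 2.4ⁿ ≥ 99 ÷ (43/157) = 15543/43.
2.4⁶ = 2985984/15625 falls short of 15543/43 but 2.4⁷ = 35831808/78125 reaches it, so n = 7.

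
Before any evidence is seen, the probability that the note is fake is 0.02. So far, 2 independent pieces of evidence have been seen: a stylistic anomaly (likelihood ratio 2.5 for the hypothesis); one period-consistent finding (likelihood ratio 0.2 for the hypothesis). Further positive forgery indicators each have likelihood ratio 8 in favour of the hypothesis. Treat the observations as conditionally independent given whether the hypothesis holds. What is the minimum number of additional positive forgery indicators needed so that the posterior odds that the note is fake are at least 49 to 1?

Prior odds = 0.02/0.98 = 1/49.
Combined Bayes factor of the evidence already in hand = 2.5 × 0.2 = 0.5.
Odds after that evidence = (1/49) × 0.5 = 1/98.
Target odds = 49.
Need 8ⁿ ≥ 49 ÷ (1/98) = 4802.
8⁴ = 4096 falls short of 4802 but 8⁵ = 32768 reaches it, so n = 5.

5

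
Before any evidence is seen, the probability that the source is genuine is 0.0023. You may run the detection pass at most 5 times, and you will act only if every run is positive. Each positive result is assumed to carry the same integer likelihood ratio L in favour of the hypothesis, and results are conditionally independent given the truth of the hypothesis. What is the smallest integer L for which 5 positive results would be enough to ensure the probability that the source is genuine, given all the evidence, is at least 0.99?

Prior odds = 0.0023/0.9977 = 23/9977.
Target odds = 0.99/0.01 = 99.
Need L⁵ ≥ 99 ÷ (23/9977) = 987723/23.
8⁵ = 32768 < 987723/23 ≤ 59049 = 9⁵, so L = 9.

9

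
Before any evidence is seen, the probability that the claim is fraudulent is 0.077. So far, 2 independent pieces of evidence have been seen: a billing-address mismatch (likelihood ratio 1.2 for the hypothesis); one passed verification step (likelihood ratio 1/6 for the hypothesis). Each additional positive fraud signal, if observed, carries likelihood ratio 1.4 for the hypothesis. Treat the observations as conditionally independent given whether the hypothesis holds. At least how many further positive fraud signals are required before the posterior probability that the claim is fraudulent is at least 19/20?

21

Prior odds = 0.077/0.923 = 77/923.
Combined Bayes factor of the evidence already in hand = 1.2 × (1/6) = 0.2.
Odds after that evidence = (77/923) × 0.2 = 77/4615.
Target odds = 0.95/0.05 = 19.
Need 1.4ⁿ ≥ 19 ÷ (77/4615) = 87685/77.
1.4²⁰ ≈836.683 falls short of 87685/77 but 1.4²¹ ≈1171.36 reaches it, so n = 21.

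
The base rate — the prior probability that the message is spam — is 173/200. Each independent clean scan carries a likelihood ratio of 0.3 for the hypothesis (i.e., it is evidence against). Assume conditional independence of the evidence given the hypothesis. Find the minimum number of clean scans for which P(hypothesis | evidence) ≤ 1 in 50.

Prior odds = 0.865/0.135 = 173/27.
Likelihood ratio per clean scan = 0.3.
Target posterior odds = 0.02/0.98 = 1/49.
Require 0.3ⁿ ≤ 1/49 ÷ (173/27) = 27/8477.
0.3⁴ = 0.0081 is still above 27/8477 but 0.3⁵ = 243/100000 is at or below it, so n = 5.

5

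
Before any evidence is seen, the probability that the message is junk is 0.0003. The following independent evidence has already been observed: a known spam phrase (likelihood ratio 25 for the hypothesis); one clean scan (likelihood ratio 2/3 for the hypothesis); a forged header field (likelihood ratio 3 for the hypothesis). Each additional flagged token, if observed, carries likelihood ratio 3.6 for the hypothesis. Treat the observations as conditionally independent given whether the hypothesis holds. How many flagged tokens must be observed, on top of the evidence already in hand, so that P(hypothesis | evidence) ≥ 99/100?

Prior odds = 0.0003/0.9997 = 3/9997.
Combined Bayes factor of the evidence already in hand = 25 × (2/3) × 3 = 50.
Odds after that evidence = (3/9997) × 50 = 150/9997.
Target odds = 0.99/0.01 = 99.
Need 3.6ⁿ ≥ 99 ÷ (150/9997) = 6598.02.
3.6⁶ = 34012224/15625 falls short of 6598.02 but 3.6⁷ = 612220032/78125 reaches it, so n = 7.

7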